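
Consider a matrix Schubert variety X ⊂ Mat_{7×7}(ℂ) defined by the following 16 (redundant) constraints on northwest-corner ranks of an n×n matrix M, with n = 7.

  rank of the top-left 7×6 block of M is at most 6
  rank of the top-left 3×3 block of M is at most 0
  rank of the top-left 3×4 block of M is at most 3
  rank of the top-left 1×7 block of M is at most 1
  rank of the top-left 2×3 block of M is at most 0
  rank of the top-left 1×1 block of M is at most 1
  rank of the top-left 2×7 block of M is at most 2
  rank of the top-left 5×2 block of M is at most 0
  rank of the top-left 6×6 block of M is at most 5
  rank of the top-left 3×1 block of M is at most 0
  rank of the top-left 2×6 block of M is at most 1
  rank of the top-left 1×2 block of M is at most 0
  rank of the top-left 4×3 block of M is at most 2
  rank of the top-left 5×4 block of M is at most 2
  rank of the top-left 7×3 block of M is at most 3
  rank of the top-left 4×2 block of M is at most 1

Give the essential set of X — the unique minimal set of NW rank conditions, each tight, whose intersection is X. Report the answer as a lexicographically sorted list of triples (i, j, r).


Computing R[i][j] = min implied NW-rank bound (n=7, 16 conditions):

  i=1: 0, 0, 0, 1, 1, 1, 1
  i=2: 0, 0, 0, 1, 1, 1, 2
  i=3: 0, 0, 0, 1, 2, 2, 3
  i=4: 0, 0, 1, 2, 3, 3, 4
  i=5: 0, 0, 1, 2, 3, 4, 5
  i=6: 1, 1, 2, 3, 4, 5, 6
  i=7: 1, 2, 3, 4, 5, 6, 7

so w = (4, 7, 5, 3, 6, 1, 2).

Fulton essential set (3 of the 15 Rothe cells):

[(2, 6, 1), (3, 3, 0), (5, 2, 0)]


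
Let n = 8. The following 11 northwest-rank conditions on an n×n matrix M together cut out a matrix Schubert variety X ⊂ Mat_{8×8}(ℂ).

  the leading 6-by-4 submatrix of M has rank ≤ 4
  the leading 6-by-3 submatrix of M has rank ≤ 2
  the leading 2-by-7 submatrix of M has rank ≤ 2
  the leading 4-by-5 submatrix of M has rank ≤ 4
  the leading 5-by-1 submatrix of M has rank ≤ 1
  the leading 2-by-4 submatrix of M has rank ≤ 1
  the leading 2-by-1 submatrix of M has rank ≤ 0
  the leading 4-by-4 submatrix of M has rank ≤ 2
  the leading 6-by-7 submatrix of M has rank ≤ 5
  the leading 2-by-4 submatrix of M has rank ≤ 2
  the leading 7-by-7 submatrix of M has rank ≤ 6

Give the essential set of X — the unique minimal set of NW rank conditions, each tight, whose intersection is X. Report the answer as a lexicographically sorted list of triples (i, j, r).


Rank table r_w(8×8) implied by the 11 constraints:

  row 1: 0  1  1  1  1  1  1  1
  row 2: 0  1  1  1  2  2  2  2
  row 3: 1  2  2  2  3  3  3  3
  row 4: 1  2  2  2  3  4  4  4
  row 5: 1  2  2  3  4  5  5  5
  row 6: 1  2  2  3  4  5  5  6
  row 7: 1  2  3  4  5  6  6  7
  row 8: 1  2  3  4  5  6  7  8

so w = (2, 5, 1, 6, 4, 8, 3, 7).

5 SE-corners of the 9-cell Rothe diagram give Ess(w):

[(2, 1, 0), (2, 4, 1), (4, 4, 2), (6, 3, 2), (6, 7, 5)]


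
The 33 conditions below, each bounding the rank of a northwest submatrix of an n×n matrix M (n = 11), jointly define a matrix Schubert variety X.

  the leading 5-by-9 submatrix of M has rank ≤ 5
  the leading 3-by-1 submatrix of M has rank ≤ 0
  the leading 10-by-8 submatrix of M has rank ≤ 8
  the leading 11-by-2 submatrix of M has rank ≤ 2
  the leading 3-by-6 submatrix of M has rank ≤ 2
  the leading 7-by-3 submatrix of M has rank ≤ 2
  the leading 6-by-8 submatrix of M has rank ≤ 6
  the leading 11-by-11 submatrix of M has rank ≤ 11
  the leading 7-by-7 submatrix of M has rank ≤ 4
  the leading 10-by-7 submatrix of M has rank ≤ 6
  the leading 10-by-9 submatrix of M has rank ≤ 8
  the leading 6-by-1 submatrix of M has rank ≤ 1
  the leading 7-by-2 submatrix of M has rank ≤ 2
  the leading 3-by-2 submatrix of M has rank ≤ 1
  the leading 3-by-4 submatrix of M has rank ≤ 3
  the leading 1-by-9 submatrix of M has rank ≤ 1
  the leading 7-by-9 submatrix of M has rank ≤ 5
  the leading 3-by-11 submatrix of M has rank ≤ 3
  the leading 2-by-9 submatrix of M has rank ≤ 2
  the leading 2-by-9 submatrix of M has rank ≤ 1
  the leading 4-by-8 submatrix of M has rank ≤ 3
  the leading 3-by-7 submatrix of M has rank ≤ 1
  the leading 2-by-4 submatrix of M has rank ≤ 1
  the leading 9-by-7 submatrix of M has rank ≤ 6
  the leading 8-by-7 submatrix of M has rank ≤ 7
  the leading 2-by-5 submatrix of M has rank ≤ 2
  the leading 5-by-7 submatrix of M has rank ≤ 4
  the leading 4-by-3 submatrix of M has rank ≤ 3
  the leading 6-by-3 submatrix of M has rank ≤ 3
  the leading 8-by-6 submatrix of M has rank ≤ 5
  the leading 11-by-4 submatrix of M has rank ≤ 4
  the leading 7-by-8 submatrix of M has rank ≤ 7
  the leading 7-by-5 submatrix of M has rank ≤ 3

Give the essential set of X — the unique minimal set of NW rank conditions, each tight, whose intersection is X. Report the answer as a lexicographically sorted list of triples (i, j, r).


Recovering R(i,j) via the rank-extension bound from the 33 conditions:

  row 1: 0, 1, 1, 1, 1, 1, 1, 1, 1, 1, 1
  row 2: 0, 1, 1, 1, 1, 1, 1, 1, 1, 2, 2
  row 3: 0, 1, 1, 1, 1, 1, 1, 2, 2, 3, 3
  row 4: 1, 2, 2, 2, 2, 2, 2, 3, 3, 4, 4
  row 5: 1, 2, 2, 3, 3, 3, 3, 4, 4, 5, 5
  row 6: 1, 2, 2, 3, 3, 4, 4, 5, 5, 6, 6
  row 7: 1, 2, 2, 3, 3, 4, 4, 5, 5, 6, 7
  row 8: 1, 2, 3, 4, 4, 5, 5, 6, 6, 7, 8
  row 9: 1, 2, 3, 4, 5, 6, 6, 7, 7, 8, 9
  row 10: 1, 2, 3, 4, 5, 6, 6, 7, 8, 9, 10
  row 11: 1, 2, 3, 4, 5, 6, 7, 8, 9, 10, 11

hence w(1..11) = (2, 10, 8, 1, 4, 6, 11, 3, 5, 9, 7).

Rothe diagram D(w) (23 cells), 8 SE-corners (essential conditions):

[(2, 9, 1), (3, 1, 0), (3, 7, 1), (7, 3, 2), (7, 5, 3), (7, 7, 4), (7, 9, 5), (10, 7, 6)]


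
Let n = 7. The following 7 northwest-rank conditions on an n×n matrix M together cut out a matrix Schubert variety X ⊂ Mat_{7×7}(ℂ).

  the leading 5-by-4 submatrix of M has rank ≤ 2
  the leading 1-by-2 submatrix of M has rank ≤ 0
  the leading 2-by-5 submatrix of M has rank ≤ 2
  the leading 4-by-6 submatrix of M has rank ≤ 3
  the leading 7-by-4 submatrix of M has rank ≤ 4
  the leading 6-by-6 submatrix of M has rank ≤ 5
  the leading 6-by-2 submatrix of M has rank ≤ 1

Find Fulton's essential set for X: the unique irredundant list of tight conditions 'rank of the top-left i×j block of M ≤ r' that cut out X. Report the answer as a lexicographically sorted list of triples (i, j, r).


Propagating the 7 rank bounds to every northwest block:

  R[1]: 0 0 1 1 1 1 1
  R[2]: 1 1 2 2 2 2 2
  R[3]: 1 1 2 2 3 3 3
  R[4]: 1 1 2 2 3 3 4
  R[5]: 1 1 2 2 3 4 5
  R[6]: 1 1 2 3 4 5 6
  R[7]: 1 2 3 4 5 6 7

reading off 1-entries of Δ²R: w = (3, 1, 5, 7, 6, 4, 2).

D(w) has 10 cells with 4 SE-corners; essential set:

[(1, 2, 0), (4, 6, 3), (5, 4, 2), (6, 2, 1)]


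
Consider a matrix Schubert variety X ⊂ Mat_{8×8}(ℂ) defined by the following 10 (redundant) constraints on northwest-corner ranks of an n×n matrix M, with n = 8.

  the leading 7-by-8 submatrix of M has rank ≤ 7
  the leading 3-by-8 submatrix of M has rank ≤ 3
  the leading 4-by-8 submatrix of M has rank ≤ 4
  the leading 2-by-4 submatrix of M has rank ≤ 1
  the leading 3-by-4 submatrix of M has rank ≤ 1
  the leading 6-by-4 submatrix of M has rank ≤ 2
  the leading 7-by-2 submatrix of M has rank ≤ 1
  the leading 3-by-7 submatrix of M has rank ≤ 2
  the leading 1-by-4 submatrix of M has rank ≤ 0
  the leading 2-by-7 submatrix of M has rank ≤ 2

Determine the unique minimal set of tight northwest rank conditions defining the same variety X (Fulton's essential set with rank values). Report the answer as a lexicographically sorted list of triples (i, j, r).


Reconstructing r_w from the 10 given conditions:

  0 0 0 0 1 1 1 1
  1 1 1 1 2 2 2 2
  1 1 1 1 2 2 2 3
  1 1 2 2 3 3 3 4
  1 1 2 2 3 4 4 5
  1 1 2 2 3 4 5 6
  1 1 2 3 4 5 6 7
  1 2 3 4 5 6 7 8

giving w = (5, 1, 8, 3, 6, 7, 4, 2) via Δ²R.

D(w) has 15 cells with 5 SE-corners; essential set:

[(1, 4, 0), (3, 4, 1), (3, 7, 2), (6, 4, 2), (7, 2, 1)]


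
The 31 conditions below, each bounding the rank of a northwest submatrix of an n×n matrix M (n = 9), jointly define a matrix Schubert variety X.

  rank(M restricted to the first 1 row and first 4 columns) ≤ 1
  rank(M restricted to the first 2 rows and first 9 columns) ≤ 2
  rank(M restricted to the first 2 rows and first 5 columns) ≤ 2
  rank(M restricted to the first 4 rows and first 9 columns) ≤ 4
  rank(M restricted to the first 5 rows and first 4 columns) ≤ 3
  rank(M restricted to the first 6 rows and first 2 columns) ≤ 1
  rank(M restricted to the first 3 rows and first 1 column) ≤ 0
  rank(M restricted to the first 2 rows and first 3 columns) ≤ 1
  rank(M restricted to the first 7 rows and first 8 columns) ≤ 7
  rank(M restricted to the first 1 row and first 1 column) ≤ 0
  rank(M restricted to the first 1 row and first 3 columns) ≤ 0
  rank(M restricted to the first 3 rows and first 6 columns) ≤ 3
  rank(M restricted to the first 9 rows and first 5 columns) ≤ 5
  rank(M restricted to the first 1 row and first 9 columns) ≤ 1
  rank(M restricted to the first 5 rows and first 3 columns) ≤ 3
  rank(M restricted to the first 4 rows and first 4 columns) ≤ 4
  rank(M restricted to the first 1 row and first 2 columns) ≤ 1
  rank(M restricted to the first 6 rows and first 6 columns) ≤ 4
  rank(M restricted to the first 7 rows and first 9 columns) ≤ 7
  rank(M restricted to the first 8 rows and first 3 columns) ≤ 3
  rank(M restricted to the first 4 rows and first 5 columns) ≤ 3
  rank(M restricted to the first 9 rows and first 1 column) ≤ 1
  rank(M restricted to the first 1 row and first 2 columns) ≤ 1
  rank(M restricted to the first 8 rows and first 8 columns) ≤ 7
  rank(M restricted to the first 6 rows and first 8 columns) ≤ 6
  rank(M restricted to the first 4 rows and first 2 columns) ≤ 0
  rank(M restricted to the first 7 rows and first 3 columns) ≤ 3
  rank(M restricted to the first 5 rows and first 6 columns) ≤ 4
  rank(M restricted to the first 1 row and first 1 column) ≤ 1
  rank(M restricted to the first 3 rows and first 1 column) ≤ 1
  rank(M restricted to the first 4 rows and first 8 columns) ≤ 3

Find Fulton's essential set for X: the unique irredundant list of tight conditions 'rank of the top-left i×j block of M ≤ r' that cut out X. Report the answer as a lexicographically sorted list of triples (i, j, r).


Propagating the 31 rank bounds to every northwest block:

  i=1: 0, 0, 0, 1, 1, 1, 1, 1, 1
  i=2: 0, 0, 1, 2, 2, 2, 2, 2, 2
  i=3: 0, 0, 1, 2, 3, 3, 3, 3, 3
  i=4: 0, 0, 1, 2, 3, 3, 3, 3, 4
  i=5: 1, 1, 2, 3, 4, 4, 4, 4, 5
  i=6: 1, 1, 2, 3, 4, 4, 5, 5, 6
  i=7: 1, 2, 3, 4, 5, 5, 6, 6, 7
  i=8: 1, 2, 3, 4, 5, 6, 7, 7, 8
  i=9: 1, 2, 3, 4, 5, 6, 7, 8, 9

reading off 1-entries of Δ²R: w = (4, 3, 5, 9, 1, 7, 2, 6, 8).

|D(w)|=14, |Ess(w)|=5:

[(1, 3, 0), (4, 2, 0), (4, 8, 3), (6, 2, 1), (6, 6, 4)]


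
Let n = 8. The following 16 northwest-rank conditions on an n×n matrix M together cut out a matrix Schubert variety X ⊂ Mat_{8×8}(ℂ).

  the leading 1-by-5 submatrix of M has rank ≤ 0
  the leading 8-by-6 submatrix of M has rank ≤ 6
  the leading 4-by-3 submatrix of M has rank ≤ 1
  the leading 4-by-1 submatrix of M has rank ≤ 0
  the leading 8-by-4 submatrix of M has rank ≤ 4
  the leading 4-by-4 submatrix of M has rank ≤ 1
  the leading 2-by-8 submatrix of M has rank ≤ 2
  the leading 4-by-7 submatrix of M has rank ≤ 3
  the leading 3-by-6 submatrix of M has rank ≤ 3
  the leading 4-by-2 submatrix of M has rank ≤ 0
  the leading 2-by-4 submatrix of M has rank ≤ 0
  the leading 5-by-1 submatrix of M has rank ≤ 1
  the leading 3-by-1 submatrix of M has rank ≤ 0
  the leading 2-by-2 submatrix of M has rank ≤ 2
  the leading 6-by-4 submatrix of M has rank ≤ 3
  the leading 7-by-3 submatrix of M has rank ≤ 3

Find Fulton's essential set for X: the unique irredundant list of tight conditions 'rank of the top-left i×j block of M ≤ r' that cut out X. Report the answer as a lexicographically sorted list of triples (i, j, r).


Computing R[i][j] = min implied NW-rank bound (n=8, 16 conditions):

  row 1: 0  0  0  0  0  1  1  1
  row 2: 0  0  0  0  1  2  2  2
  row 3: 0  0  1  1  2  3  3  3
  row 4: 0  0  1  1  2  3  3  4
  row 5: 1  1  2  2  3  4  4  5
  row 6: 1  2  3  3  4  5  5  6
  row 7: 1  2  3  4  5  6  6  7
  row 8: 1  2  3  4  5  6  7  8

giving w = (6, 5, 3, 8, 1, 2, 4, 7) via Δ²R.

Fulton essential set (5 of the 15 Rothe cells):

[(1, 5, 0), (2, 4, 0), (4, 2, 0), (4, 4, 1), (4, 7, 3)]


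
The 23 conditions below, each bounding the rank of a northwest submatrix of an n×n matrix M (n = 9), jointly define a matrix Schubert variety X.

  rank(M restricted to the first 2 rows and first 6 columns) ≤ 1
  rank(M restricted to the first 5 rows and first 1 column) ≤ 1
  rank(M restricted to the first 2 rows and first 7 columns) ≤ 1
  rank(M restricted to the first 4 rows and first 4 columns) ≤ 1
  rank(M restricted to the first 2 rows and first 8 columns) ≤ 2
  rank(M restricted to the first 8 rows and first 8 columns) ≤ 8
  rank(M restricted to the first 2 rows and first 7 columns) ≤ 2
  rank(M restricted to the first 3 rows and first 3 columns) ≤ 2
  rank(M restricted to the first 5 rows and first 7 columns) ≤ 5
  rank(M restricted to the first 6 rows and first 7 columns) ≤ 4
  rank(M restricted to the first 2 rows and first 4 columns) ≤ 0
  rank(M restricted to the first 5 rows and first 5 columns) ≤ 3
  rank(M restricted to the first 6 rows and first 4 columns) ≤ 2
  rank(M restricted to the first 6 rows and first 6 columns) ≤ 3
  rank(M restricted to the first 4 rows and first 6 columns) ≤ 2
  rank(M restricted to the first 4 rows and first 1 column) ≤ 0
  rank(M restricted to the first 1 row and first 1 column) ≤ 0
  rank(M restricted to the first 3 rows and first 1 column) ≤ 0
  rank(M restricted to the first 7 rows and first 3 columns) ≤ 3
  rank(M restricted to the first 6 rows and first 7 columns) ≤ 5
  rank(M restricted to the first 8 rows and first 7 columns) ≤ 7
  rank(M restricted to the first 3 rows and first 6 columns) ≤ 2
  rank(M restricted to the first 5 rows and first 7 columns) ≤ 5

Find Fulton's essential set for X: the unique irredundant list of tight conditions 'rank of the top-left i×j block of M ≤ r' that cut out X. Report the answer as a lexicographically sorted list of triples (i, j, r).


Rank table r_w(9×9) implied by the 23 constraints:

  0  0  0  0  1  1  1  1  1
  0  0  0  0  1  1  1  2  2
  0  1  1  1  2  2  2  3  3
  0  1  1  1  2  2  3  4  4
  1  2  2  2  3  3  4  5  5
  1  2  2  2  3  3  4  5  6
  1  2  3  3  4  4  5  6  7
  1  2  3  4  5  5  6  7  8
  1  2  3  4  5  6  7  8  9

hence w(1..9) = (5, 8, 2, 7, 1, 9, 3, 4, 6).

7 SE-corners of the 18-cell Rothe diagram give Ess(w):

[(2, 4, 0), (2, 7, 1), (4, 1, 0), (4, 4, 1), (4, 6, 2), (6, 4, 2), (6, 6, 3)]


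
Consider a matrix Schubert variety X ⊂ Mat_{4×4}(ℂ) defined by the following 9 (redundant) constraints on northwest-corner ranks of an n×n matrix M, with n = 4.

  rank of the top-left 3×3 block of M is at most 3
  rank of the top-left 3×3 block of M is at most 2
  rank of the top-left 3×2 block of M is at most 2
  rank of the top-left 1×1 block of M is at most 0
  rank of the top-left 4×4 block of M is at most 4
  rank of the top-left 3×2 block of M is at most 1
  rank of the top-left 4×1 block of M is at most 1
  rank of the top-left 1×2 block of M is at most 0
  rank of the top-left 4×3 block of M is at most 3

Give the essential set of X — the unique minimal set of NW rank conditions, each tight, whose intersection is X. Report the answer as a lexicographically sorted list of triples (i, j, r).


Rank table r_w(4×4) implied by the 9 constraints:

  0  0  1  1
  1  1  2  2
  1  1  2  3
  1  2  3  4

the unique w with this rank table is (3, 1, 4, 2).

Fulton essential set (2 of the 3 Rothe cells):

[(1, 2, 0), (3, 2, 1)]


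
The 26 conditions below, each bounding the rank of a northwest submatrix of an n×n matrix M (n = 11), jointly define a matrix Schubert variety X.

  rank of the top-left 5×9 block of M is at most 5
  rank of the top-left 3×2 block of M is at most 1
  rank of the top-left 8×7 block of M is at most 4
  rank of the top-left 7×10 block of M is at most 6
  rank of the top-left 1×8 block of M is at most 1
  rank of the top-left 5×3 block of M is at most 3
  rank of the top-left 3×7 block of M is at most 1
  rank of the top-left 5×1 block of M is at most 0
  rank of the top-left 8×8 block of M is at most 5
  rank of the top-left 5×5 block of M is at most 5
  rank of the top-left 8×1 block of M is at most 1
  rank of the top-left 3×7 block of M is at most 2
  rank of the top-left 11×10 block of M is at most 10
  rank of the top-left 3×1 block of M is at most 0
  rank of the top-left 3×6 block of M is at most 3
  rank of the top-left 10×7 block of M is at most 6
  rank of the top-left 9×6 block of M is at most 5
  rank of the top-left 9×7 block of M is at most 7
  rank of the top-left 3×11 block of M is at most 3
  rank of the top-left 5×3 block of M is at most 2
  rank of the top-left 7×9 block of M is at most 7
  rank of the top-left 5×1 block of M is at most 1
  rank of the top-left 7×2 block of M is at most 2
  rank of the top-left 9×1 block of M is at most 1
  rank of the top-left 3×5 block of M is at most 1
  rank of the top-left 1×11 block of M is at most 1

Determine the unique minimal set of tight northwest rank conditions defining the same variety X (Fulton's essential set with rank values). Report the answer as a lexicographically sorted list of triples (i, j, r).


Reconstructing r_w from the 26 given conditions:

  0  1  1  1  1  1  1  1  1  1  1
  0  1  1  1  1  1  1  2  2  2  2
  0  1  1  1  1  1  1  2  3  3  3
  0  1  2  2  2  2  2  3  4  4  4
  0  1  2  3  3  3  3  4  5  5  5
  1  2  3  4  4  4  4  5  6  6  6
  1  2  3  4  4  4  4  5  6  6  7
  1  2  3  4  4  4  4  5  6  7  8
  1  2  3  4  5  5  5  6  7  8  9
  1  2  3  4  5  6  6  7  8  9  10
  1  2  3  4  5  6  7  8  9  10  11

hence w(1..11) = (2, 8, 9, 3, 4, 1, 11, 10, 5, 6, 7).

Fulton essential set (4 of the 22 Rothe cells):

[(3, 7, 1), (5, 1, 0), (7, 10, 6), (8, 7, 4)]


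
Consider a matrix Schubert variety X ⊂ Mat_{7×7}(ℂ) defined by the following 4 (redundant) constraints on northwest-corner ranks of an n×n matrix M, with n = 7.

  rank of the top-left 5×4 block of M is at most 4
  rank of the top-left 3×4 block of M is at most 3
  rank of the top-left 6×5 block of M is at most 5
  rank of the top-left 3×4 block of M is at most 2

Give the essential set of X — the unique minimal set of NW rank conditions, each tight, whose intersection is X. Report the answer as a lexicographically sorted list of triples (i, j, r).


The tightest implied rank at each (i,j), from the 4 conditions:

  1 1 1 1 1 1 1
  1 2 2 2 2 2 2
  1 2 2 2 3 3 3
  1 2 3 3 4 4 4
  1 2 3 4 5 5 5
  1 2 3 4 5 6 6
  1 2 3 4 5 6 7

giving w = (1, 2, 5, 3, 4, 6, 7) via Δ²R.

Fulton essential set (1 of the 2 Rothe cells):

[(3, 4, 2)]


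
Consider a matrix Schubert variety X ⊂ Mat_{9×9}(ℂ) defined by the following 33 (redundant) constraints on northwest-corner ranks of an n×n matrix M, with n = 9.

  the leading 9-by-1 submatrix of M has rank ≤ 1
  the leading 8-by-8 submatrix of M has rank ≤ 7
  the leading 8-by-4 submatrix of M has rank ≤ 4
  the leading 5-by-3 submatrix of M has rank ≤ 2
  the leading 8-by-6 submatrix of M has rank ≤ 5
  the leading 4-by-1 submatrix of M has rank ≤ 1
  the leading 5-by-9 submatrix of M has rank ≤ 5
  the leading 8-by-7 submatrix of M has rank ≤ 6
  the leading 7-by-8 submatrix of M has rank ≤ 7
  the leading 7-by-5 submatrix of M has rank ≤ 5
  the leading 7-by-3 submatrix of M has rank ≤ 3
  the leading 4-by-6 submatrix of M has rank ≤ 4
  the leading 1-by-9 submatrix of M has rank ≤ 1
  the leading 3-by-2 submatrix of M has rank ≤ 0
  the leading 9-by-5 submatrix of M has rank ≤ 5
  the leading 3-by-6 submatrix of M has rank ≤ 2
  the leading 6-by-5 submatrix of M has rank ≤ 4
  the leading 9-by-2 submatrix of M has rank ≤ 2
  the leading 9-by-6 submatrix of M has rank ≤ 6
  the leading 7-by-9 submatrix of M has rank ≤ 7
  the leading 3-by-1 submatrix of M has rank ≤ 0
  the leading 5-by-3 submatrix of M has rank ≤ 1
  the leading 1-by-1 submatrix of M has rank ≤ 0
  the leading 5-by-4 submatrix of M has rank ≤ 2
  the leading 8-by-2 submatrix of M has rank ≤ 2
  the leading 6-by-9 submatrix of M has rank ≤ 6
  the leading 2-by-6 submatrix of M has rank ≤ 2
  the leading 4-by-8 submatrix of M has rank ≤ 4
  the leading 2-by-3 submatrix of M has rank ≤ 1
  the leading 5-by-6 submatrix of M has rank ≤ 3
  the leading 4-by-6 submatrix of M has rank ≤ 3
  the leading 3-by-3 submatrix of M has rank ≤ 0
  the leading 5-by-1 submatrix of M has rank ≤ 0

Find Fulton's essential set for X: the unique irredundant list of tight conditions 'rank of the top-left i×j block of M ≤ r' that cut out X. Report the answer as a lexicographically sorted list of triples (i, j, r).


Computing R[i][j] = min implied NW-rank bound (n=9, 33 conditions):

  i=1: 0, 0, 0, 1, 1, 1, 1, 1, 1
  i=2: 0, 0, 0, 1, 2, 2, 2, 2, 2
  i=3: 0, 0, 0, 1, 2, 2, 3, 3, 3
  i=4: 0, 1, 1, 2, 3, 3, 4, 4, 4
  i=5: 0, 1, 1, 2, 3, 3, 4, 5, 5
  i=6: 1, 2, 2, 3, 4, 4, 5, 6, 6
  i=7: 1, 2, 3, 4, 5, 5, 6, 7, 7
  i=8: 1, 2, 3, 4, 5, 5, 6, 7, 8
  i=9: 1, 2, 3, 4, 5, 6, 7, 8, 9

hence w(1..9) = (4, 5, 7, 2, 8, 1, 3, 9, 6).

Fulton essential set (6 of the 15 Rothe cells):

[(3, 3, 0), (3, 6, 2), (5, 1, 0), (5, 3, 1), (5, 6, 3), (8, 6, 5)]


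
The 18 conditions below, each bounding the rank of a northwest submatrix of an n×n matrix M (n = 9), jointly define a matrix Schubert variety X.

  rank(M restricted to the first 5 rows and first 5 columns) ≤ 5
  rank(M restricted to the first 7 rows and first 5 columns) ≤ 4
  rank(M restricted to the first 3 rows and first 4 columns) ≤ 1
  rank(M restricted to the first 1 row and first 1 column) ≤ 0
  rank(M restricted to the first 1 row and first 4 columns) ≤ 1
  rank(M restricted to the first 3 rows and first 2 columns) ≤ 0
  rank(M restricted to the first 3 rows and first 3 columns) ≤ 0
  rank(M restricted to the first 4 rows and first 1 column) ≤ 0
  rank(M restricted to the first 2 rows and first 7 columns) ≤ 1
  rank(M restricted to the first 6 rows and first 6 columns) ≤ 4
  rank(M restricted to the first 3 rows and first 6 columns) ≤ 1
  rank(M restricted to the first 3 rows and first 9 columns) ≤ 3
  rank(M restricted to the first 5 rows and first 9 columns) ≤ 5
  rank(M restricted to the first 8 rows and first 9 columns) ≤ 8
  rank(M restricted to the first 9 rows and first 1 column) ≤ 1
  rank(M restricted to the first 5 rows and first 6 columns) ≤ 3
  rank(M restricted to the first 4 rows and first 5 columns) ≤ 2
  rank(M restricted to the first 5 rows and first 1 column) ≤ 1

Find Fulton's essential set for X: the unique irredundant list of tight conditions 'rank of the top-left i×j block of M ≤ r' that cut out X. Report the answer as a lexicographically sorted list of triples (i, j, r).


Rank table r_w(9×9) implied by the 18 constraints:

  row 1: 0 | 0 | 0 | 1 | 1 | 1 | 1 | 1 | 1
  row 2: 0 | 0 | 0 | 1 | 1 | 1 | 1 | 2 | 2
  row 3: 0 | 0 | 0 | 1 | 1 | 1 | 2 | 3 | 3
  row 4: 0 | 1 | 1 | 2 | 2 | 2 | 3 | 4 | 4
  row 5: 1 | 2 | 2 | 3 | 3 | 3 | 4 | 5 | 5
  row 6: 1 | 2 | 3 | 4 | 4 | 4 | 5 | 6 | 6
  row 7: 1 | 2 | 3 | 4 | 4 | 5 | 6 | 7 | 7
  row 8: 1 | 2 | 3 | 4 | 5 | 6 | 7 | 8 | 8
  row 9: 1 | 2 | 3 | 4 | 5 | 6 | 7 | 8 | 9

hence w(1..9) = (4, 8, 7, 2, 1, 3, 6, 5, 9).

ℓ(w)=16; the 5 essential cells (i,j,r):

[(2, 7, 1), (3, 3, 0), (3, 6, 1), (4, 1, 0), (7, 5, 4)]


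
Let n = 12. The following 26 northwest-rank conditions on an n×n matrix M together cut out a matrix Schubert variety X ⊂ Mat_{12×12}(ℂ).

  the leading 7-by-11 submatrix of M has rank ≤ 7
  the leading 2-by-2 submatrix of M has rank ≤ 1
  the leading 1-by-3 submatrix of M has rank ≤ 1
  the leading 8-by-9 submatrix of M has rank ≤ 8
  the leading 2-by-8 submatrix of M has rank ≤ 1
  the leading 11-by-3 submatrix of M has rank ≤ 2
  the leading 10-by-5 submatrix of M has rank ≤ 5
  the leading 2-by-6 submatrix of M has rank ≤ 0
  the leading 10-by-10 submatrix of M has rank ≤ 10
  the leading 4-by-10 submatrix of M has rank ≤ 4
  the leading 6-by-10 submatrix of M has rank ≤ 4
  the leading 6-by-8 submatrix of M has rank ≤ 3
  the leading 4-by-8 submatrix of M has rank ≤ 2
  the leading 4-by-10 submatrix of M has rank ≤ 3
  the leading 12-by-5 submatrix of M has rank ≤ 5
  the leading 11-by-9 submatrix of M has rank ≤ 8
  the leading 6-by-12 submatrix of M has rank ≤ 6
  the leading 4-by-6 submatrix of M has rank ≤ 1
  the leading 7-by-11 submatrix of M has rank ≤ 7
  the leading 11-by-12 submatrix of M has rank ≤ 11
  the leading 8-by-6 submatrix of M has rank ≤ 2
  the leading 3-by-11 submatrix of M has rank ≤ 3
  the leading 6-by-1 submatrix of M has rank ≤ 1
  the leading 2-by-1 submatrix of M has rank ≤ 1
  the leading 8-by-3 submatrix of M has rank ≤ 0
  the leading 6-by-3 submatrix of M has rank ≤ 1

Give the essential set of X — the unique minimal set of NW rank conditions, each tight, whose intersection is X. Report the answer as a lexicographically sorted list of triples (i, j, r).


Computing R[i][j] = min implied NW-rank bound (n=12, 26 conditions):

  i=1: 0, 0, 0, 0, 0, 0, 1, 1, 1, 1, 1, 1
  i=2: 0, 0, 0, 0, 0, 0, 1, 1, 2, 2, 2, 2
  i=3: 0, 0, 0, 1, 1, 1, 2, 2, 3, 3, 3, 3
  i=4: 0, 0, 0, 1, 1, 1, 2, 2, 3, 3, 4, 4
  i=5: 0, 0, 0, 1, 2, 2, 3, 3, 4, 4, 5, 5
  i=6: 0, 0, 0, 1, 2, 2, 3, 3, 4, 4, 5, 6
  i=7: 0, 0, 0, 1, 2, 2, 3, 4, 5, 5, 6, 7
  i=8: 0, 0, 0, 1, 2, 2, 3, 4, 5, 6, 7, 8
  i=9: 1, 1, 1, 2, 3, 3, 4, 5, 6, 7, 8, 9
  i=10: 1, 2, 2, 3, 4, 4, 5, 6, 7, 8, 9, 10
  i=11: 1, 2, 2, 3, 4, 5, 6, 7, 8, 9, 10, 11
  i=12: 1, 2, 3, 4, 5, 6, 7, 8, 9, 10, 11, 12

second differences of R give the permutation w = (7, 9, 4, 11, 5, 12, 8, 10, 1, 2, 6, 3).

ℓ(w)=41; the 10 essential cells (i,j,r):

[(2, 6, 0), (2, 8, 1), (4, 6, 1), (4, 8, 2), (4, 10, 3), (6, 8, 3), (6, 10, 4), (8, 3, 0), (8, 6, 2), (11, 3, 2)]


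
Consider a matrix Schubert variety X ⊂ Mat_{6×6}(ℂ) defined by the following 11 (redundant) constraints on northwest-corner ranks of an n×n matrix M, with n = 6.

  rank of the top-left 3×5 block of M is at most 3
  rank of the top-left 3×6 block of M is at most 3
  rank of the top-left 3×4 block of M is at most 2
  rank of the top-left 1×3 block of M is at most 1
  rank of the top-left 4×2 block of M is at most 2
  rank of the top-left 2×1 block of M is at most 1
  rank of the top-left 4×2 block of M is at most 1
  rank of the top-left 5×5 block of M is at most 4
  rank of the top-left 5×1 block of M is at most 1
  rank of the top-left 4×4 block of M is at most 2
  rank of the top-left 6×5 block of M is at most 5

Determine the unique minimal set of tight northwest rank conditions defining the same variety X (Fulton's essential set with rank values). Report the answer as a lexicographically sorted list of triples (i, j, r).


Rank table r_w(6×6) implied by the 11 constraints:

  row 1: 1, 1, 1, 1, 1, 1
  row 2: 1, 1, 2, 2, 2, 2
  row 3: 1, 1, 2, 2, 3, 3
  row 4: 1, 1, 2, 2, 3, 4
  row 5: 1, 2, 3, 3, 4, 5
  row 6: 1, 2, 3, 4, 5, 6

the unique w with this rank table is (1, 3, 5, 6, 2, 4).

D(w) has 5 cells with 2 SE-corners; essential set:

[(4, 2, 1), (4, 4, 2)]


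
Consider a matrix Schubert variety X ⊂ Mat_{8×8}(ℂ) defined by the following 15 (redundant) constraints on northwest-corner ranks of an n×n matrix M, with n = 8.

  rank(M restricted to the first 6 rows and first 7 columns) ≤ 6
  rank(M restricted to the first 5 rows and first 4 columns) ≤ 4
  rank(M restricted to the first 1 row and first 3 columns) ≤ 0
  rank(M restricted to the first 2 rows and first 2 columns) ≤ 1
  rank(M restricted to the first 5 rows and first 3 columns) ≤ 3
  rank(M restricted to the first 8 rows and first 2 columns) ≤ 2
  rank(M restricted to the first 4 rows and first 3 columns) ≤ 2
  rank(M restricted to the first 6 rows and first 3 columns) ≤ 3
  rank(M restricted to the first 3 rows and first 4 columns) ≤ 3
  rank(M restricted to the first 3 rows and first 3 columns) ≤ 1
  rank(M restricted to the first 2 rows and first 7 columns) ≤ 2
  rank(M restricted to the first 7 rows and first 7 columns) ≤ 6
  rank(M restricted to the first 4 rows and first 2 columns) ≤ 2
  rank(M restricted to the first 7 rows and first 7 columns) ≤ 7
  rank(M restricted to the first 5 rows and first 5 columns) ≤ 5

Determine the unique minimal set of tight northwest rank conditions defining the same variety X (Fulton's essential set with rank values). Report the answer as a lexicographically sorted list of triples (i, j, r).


Reconstructing r_w from the 15 given conditions:

  row 1: 0 | 0 | 0 | 1 | 1 | 1 | 1 | 1
  row 2: 1 | 1 | 1 | 2 | 2 | 2 | 2 | 2
  row 3: 1 | 1 | 1 | 2 | 3 | 3 | 3 | 3
  row 4: 1 | 2 | 2 | 3 | 4 | 4 | 4 | 4
  row 5: 1 | 2 | 3 | 4 | 5 | 5 | 5 | 5
  row 6: 1 | 2 | 3 | 4 | 5 | 6 | 6 | 6
  row 7: 1 | 2 | 3 | 4 | 5 | 6 | 6 | 7
  row 8: 1 | 2 | 3 | 4 | 5 | 6 | 7 | 8

reading off 1-entries of Δ²R: w = (4, 1, 5, 2, 3, 6, 8, 7).

Fulton essential set (3 of the 6 Rothe cells):

[(1, 3, 0), (3, 3, 1), (7, 7, 6)]


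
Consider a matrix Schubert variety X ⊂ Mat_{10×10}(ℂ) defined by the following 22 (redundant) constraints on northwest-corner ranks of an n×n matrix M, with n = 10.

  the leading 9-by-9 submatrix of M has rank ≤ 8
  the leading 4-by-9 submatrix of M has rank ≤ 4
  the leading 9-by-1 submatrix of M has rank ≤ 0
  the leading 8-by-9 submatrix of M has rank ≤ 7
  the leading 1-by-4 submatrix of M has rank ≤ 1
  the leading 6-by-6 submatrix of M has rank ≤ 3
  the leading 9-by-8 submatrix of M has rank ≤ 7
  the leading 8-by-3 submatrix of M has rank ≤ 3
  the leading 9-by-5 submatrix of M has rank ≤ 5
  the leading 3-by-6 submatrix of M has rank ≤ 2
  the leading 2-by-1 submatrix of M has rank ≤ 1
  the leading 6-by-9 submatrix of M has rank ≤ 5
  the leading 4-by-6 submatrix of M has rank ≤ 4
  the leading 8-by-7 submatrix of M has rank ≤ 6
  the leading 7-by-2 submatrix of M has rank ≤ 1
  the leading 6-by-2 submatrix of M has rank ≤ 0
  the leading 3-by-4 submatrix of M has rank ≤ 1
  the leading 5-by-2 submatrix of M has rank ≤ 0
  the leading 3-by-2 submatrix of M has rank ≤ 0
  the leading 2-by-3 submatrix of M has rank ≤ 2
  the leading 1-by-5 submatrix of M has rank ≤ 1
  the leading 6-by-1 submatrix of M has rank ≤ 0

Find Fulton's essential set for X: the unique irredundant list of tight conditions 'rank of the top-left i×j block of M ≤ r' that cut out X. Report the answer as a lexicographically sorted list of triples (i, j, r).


Rank table r_w(10×10) implied by the 22 constraints:

  i=1: 0  0  1  1  1  1  1  1  1  1
  i=2: 0  0  1  1  2  2  2  2  2  2
  i=3: 0  0  1  1  2  2  3  3  3  3
  i=4: 0  0  1  2  3  3  4  4  4  4
  i=5: 0  0  1  2  3  3  4  5  5  5
  i=6: 0  0  1  2  3  3  4  5  5  6
  i=7: 0  1  2  3  4  4  5  6  6  7
  i=8: 0  1  2  3  4  5  6  7  7  8
  i=9: 0  1  2  3  4  5  6  7  8  9
  i=10: 1  2  3  4  5  6  7  8  9  10

second differences of R give the permutation w = (3, 5, 7, 4, 8, 10, 2, 6, 9, 1).

6 SE-corners of the 21-cell Rothe diagram give Ess(w):

[(3, 4, 1), (3, 6, 2), (6, 2, 0), (6, 6, 3), (6, 9, 5), (9, 1, 0)]


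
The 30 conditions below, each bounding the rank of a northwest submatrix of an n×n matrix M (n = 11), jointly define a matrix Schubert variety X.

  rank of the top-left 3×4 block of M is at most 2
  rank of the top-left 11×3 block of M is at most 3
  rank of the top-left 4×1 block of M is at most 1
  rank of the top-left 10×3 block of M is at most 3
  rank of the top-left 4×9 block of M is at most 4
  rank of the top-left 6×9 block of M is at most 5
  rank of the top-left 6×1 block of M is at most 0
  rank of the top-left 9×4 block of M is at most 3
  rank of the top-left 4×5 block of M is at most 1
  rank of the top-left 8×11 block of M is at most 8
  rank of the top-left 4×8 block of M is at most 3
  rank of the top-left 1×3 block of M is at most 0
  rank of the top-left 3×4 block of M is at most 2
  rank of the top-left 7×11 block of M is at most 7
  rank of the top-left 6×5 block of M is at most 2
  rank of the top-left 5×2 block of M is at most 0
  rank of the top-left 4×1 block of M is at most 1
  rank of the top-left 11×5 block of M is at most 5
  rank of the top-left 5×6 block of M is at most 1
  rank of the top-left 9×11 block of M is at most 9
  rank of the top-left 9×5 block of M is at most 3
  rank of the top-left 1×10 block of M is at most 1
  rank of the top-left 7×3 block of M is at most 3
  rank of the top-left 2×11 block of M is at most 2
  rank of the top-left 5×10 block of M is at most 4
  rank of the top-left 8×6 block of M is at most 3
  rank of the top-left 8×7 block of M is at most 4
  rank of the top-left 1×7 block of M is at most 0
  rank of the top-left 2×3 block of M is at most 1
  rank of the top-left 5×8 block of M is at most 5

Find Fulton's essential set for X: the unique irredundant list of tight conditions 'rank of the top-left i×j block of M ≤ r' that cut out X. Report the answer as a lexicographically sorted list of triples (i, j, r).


Propagating the 30 rank bounds to every northwest block:

  i=1: 0  0  0  0  0  0  0  1  1  1  1
  i=2: 0  0  1  1  1  1  1  2  2  2  2
  i=3: 0  0  1  1  1  1  2  3  3  3  3
  i=4: 0  0  1  1  1  1  2  3  4  4  4
  i=5: 0  0  1  1  1  1  2  3  4  4  5
  i=6: 0  1  2  2  2  2  3  4  5  5  6
  i=7: 1  2  3  3  3  3  4  5  6  6  7
  i=8: 1  2  3  3  3  3  4  5  6  7  8
  i=9: 1  2  3  3  3  4  5  6  7  8  9
  i=10: 1  2  3  4  4  5  6  7  8  9  10
  i=11: 1  2  3  4  5  6  7  8  9  10  11

second differences of R give the permutation w = (8, 3, 7, 9, 11, 2, 1, 10, 6, 4, 5).

7 SE-corners of the 31-cell Rothe diagram give Ess(w):

[(1, 7, 0), (5, 2, 0), (5, 6, 1), (5, 10, 4), (6, 1, 0), (8, 6, 3), (9, 5, 3)]


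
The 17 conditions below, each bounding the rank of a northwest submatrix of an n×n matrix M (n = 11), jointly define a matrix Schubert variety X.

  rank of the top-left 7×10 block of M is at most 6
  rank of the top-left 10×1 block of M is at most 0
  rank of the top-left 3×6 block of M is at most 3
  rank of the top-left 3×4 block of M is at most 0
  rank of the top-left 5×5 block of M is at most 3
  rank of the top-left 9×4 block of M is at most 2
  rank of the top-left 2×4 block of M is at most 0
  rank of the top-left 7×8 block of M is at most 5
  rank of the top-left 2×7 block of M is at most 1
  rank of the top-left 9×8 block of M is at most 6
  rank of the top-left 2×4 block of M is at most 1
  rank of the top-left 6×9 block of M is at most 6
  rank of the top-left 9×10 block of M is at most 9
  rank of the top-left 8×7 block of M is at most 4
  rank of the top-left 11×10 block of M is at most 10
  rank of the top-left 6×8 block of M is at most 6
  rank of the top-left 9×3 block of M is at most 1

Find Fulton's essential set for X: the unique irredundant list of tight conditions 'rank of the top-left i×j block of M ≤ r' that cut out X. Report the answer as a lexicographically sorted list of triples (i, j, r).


Recovering R(i,j) via the rank-extension bound from the 17 conditions:

  row 1: 0 0 0 0 1 1 1 1 1 1 1
  row 2: 0 0 0 0 1 1 1 2 2 2 2
  row 3: 0 0 0 0 1 2 2 3 3 3 3
  row 4: 0 1 1 1 2 3 3 4 4 4 4
  row 5: 0 1 1 2 3 4 4 5 5 5 5
  row 6: 0 1 1 2 3 4 4 5 6 6 6
  row 7: 0 1 1 2 3 4 4 5 6 6 7
  row 8: 0 1 1 2 3 4 4 5 6 7 8
  row 9: 0 1 1 2 3 4 5 6 7 8 9
  row 10: 0 1 2 3 4 5 6 7 8 9 10
  row 11: 1 2 3 4 5 6 7 8 9 10 11

second differences of R give the permutation w = (5, 8, 6, 2, 4, 9, 11, 10, 7, 3, 1).

ℓ(w)=30; the 6 essential cells (i,j,r):

[(2, 7, 1), (3, 4, 0), (7, 10, 6), (8, 7, 4), (9, 3, 1), (10, 1, 0)]


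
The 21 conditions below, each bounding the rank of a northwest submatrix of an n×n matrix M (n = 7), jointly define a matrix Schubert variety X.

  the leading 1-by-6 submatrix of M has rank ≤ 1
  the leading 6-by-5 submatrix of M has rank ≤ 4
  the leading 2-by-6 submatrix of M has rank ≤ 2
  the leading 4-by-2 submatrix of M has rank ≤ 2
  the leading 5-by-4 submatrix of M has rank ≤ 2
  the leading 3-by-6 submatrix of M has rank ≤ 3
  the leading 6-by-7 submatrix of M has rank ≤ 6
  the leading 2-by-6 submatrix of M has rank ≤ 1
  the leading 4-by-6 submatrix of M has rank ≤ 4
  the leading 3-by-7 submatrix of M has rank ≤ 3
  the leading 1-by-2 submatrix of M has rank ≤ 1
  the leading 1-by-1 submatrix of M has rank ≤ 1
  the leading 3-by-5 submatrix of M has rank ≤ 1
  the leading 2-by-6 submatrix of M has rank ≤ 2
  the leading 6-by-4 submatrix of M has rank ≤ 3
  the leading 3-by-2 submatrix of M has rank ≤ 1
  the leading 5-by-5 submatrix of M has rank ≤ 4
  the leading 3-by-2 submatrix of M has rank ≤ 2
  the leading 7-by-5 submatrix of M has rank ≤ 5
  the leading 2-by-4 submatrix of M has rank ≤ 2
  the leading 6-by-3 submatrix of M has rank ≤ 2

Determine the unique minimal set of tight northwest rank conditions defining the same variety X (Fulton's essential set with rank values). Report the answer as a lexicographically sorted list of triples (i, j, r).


Reconstructing r_w from the 21 given conditions:

  1, 1, 1, 1, 1, 1, 1
  1, 1, 1, 1, 1, 1, 2
  1, 1, 1, 1, 1, 2, 3
  1, 2, 2, 2, 2, 3, 4
  1, 2, 2, 2, 3, 4, 5
  1, 2, 2, 3, 4, 5, 6
  1, 2, 3, 4, 5, 6, 7

giving w = (1, 7, 6, 2, 5, 4, 3) via Δ²R.

Rothe diagram D(w) (12 cells), 4 SE-corners (essential conditions):

[(2, 6, 1), (3, 5, 1), (5, 4, 2), (6, 3, 2)]


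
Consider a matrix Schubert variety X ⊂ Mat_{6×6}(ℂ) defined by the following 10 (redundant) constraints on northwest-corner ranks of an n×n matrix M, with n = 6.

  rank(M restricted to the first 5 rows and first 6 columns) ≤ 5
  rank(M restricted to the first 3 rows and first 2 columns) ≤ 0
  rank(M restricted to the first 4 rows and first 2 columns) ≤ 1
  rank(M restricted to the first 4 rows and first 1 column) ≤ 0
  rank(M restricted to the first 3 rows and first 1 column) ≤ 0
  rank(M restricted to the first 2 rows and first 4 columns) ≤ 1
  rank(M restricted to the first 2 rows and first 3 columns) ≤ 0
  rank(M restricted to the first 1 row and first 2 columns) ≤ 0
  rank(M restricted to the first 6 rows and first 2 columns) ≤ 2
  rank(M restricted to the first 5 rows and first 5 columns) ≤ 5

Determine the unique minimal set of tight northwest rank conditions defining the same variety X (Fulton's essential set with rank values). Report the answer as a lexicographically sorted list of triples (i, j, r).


Propagating the 10 rank bounds to every northwest block:

  i=1: 0 | 0 | 0 | 1 | 1 | 1
  i=2: 0 | 0 | 0 | 1 | 2 | 2
  i=3: 0 | 0 | 1 | 2 | 3 | 3
  i=4: 0 | 1 | 2 | 3 | 4 | 4
  i=5: 1 | 2 | 3 | 4 | 5 | 5
  i=6: 1 | 2 | 3 | 4 | 5 | 6

hence w(1..6) = (4, 5, 3, 2, 1, 6).

Rothe diagram D(w) (9 cells), 3 SE-corners (essential conditions):

[(2, 3, 0), (3, 2, 0), (4, 1, 0)]


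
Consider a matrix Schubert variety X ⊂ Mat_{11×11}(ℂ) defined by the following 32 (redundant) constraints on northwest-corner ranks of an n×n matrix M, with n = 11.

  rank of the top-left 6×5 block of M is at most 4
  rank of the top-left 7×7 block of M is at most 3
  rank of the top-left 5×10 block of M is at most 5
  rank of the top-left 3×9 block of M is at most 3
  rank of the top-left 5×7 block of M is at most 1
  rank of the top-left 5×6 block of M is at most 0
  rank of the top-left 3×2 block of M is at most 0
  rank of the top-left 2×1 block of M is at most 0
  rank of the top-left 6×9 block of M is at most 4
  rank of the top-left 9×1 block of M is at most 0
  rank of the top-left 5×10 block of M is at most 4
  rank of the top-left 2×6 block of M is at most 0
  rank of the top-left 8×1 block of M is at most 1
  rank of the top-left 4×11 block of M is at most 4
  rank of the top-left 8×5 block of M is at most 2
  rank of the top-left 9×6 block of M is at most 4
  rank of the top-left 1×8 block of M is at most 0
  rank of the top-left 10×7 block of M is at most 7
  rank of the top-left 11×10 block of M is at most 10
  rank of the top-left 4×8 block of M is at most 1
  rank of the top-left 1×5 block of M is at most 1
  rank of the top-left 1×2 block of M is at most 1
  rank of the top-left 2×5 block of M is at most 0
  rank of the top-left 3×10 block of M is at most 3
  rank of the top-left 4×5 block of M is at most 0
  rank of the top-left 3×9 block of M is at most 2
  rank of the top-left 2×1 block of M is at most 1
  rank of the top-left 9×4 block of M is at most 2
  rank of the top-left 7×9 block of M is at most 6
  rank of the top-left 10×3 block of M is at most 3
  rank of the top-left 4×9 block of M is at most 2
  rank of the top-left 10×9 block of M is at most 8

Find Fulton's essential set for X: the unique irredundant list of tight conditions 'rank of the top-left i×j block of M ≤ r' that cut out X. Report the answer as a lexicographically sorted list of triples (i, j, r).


Computing R[i][j] = min implied NW-rank bound (n=11, 32 conditions):

  0  0  0  0  0  0  0  0  1  1  1
  0  0  0  0  0  0  1  1  2  2  2
  0  0  0  0  0  0  1  1  2  3  3
  0  0  0  0  0  0  1  1  2  3  4
  0  0  0  0  0  0  1  2  3  4  5
  0  1  1  1  1  1  2  3  4  5  6
  0  1  2  2  2  2  3  4  5  6  7
  0  1  2  2  2  3  4  5  6  7  8
  0  1  2  2  3  4  5  6  7  8  9
  1  2  3  3  4  5  6  7  8  9  10
  1  2  3  4  5  6  7  8  9  10  11

second differences of R give the permutation w = (9, 7, 10, 11, 8, 2, 3, 6, 5, 1, 4).

Fulton essential set (6 of the 41 Rothe cells):

[(1, 8, 0), (4, 8, 1), (5, 6, 0), (8, 5, 2), (9, 1, 0), (9, 4, 2)]
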